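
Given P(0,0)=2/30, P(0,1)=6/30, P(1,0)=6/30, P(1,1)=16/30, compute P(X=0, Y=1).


Read from table: P(X=0, Y=1) = 6/30 = 1/5

1/5


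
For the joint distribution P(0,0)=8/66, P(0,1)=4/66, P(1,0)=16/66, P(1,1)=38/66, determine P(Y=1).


P(Y=1) = P(0,1)+P(1,1) = 4/66 + 38/66 = 42/66 = 7/11

7/11


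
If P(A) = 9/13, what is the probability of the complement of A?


P(A') = 1 - P(A) = 1 - 9/13 = 4/13

4/13


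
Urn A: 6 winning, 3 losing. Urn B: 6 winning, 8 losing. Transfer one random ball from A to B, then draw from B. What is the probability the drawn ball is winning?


P(transfer winning) = 6/9 = 2/3; P(transfer losing) = 1/3
If winning transferred: Urn II has 7 winning of 15, so P(winning|winning moved) = 7/15
If losing transferred: Urn II has 6 winning of 15, so P(winning|losing moved) = 2/5
By total probability: P(winning) = 2/3*7/15 + 1/3*2/5 = 4/9

4/9


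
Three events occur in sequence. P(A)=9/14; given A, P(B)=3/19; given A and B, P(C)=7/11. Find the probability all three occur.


P(A∩B∩C) = P(A) * P(B|A) * P(C|A∩B)
= 9/14 * 3/19 * 7/11
= 27/266 * 7/11 = 27/418

27/418


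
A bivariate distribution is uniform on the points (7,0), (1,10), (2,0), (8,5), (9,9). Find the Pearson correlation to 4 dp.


Cov(X,Y) = 0.2800, Var(X) = 10.6400, Var(Y) = 18.1600
rho = Cov/(sqrt(VarX)*sqrt(VarY)) = 0.0201

0.0201


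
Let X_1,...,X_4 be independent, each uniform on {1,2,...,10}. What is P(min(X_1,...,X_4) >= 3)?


P(min >= 3) = P(all X_i >= 3) = (P(X_1 >= 3))^4
= (8/10)^4 = (4/5)^4 = 256/625

256/625


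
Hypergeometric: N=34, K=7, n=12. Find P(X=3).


P(X=3) = C(7,3)*C(27,9) / C(34,12)
= 35*4686825 / 548354040
= 164038875/548354040 = 36575/122264

36575/122264


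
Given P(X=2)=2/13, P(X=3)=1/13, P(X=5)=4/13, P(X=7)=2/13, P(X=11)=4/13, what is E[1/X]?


E[1/X] = sum(g(x)*P(x))
= 1/2*2/13 + 1/3*1/13 + 1/5*4/13 + 1/7*2/13 + 1/11*4/13
= 3214/15015

3214/15015


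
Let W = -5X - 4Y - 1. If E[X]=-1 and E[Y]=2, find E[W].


E[-5X - 4Y - 1] = -5*E[X] - 4*E[Y] - 1
= (-5)*(-1) + (-4)*(2) + (-1)
= 5 - 8 - 1 = -4

-4


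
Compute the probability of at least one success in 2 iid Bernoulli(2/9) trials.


P(at least one) = 1 - P(none)
P(none) = (1 - 2/9)^2 = (7/9)^2 = 49/81
P(at least one) = 1 - 49/81 = 32/81

32/81


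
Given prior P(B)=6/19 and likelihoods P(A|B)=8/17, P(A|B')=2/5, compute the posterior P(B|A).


P(A) = P(A|B)P(B) + P(A|B')P(B') = 8/17*6/19 + 2/5*13/19 = 682/1615
P(B|A) = P(A|B)P(B)/P(A) = (48/323)/(682/1615) = 120/341

120/341


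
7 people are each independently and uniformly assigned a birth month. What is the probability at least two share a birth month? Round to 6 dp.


P(all different) = prod((12-i)/12 for i=0..6) = 0.111400
P(at least one match) = 1 - 0.111400 = 0.888600

0.888600


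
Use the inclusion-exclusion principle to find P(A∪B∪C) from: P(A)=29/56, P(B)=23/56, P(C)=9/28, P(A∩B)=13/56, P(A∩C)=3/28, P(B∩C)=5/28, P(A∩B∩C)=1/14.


P(A∪B∪C) = P(A)+P(B)+P(C) - P(AB)-P(AC)-P(BC) + P(ABC)
= 29/56+23/56+9/28 - 13/56-3/28-5/28 + 1/14
= 45/56

45/56


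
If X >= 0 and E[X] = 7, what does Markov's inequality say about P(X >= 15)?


Markov: P(X >= a) <= E[X]/a
P(X >= 15) <= 7/15

7/15


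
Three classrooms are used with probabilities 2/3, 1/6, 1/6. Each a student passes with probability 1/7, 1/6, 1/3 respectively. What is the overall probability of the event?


P(A) = P(A|B1)P(B1) + P(A|B2)P(B2) + P(A|B3)P(B3)
= 1/7*2/3 + 1/6*1/6 + 1/3*1/6
= 2/21 + 1/36 + 1/18 = 5/28

5/28


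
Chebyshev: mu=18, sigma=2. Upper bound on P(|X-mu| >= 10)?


k = 10/2 = 5
Chebyshev: P(|X-mu| >= k*sigma) <= 1/k^2 = 1/5^2 = 1/25

1/25


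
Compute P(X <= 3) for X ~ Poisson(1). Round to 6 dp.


P(X<=3) = e^(-1)*1^0/0! + e^(-1)*1^1/1! + e^(-1)*1^2/2! + e^(-1)*1^3/3!
≈ 0.3678794412 + 0.3678794412 + 0.1839397206 + 0.0613132402
= 0.9810118432
≈ 0.981012

0.981012


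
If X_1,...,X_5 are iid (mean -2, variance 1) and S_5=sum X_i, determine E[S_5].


E[S_n] = n*E[X_1] = 5*-2 = -10

-10


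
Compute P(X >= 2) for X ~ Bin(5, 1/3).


P(X>=2) = P(X=2) + P(X=3) + P(X=4) + P(X=5)
= 80/243 + 40/243 + 10/243 + 1/243
= 131/243

131/243


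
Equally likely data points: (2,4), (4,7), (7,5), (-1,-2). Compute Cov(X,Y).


E[X]=3, E[Y]=7/2, E[XY]=73/4
Cov(X,Y) = E[XY] - E[X]E[Y] = 73/4 - 3*7/2 = 31/4

31/4


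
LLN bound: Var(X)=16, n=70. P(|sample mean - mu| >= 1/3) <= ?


Var(Xbar) = Var(X)/n = 16/70
Chebyshev: P(|Xbar-mu| >= 1/3) <= Var(Xbar)/(1/3)^2 = (8/35)/(1/9) = 72/35
Bound exceeds 1, so trivial bound: 1

1


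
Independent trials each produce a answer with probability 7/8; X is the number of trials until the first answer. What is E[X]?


For geometric (trials until first success), E[X] = 1/p = 1/(7/8) = 8/7

8/7


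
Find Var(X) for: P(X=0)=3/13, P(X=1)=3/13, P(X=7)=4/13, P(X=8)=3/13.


E[X] = 55/13, E[X^2] = 391/13
Var(X) = E[X^2] - (E[X])^2 = 391/13 - (55/13)^2 = 2058/169

2058/169


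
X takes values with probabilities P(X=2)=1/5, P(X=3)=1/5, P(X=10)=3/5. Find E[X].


E[X] = sum(x * P(x))
= 2*1/5 + 3*1/5 + 10*3/5
= 7

7


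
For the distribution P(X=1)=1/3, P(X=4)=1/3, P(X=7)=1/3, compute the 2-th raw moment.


E[X^2] = sum(x^2 * P(x))
= 1*1/3 + 16*1/3 + 49*1/3
= 22

22


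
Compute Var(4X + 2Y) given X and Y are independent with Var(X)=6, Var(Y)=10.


Independence => Cov(X,Y)=0
Var(4X + 2Y) = 4^2*Var(X) + 2^2*Var(Y)
= 16*6 + 4*10 = 136

136


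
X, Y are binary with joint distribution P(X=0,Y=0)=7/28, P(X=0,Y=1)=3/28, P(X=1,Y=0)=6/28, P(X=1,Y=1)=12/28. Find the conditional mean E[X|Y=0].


P(Y=0) = 13/28
E[X|Y=0] = (0*7 + 1*6)/13 = 6/13

6/13


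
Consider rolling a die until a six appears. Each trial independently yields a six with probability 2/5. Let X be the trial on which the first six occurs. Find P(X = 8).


P(X=8) = (1-p)^7 * p = (3/5)^7 * 2/5
= 2187/78125 * 2/5 = 4374/390625

4374/390625


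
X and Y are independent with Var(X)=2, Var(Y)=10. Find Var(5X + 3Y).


Independence => Cov(X,Y)=0
Var(5X + 3Y) = 5^2*Var(X) + 3^2*Var(Y)
= 25*2 + 9*10 = 140

140


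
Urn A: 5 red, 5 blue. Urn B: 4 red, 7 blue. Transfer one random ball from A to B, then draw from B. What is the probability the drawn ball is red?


P(transfer red) = 5/10 = 1/2; P(transfer blue) = 1/2
If red transferred: Urn II has 5 red of 12, so P(red|red moved) = 5/12
If blue transferred: Urn II has 4 red of 12, so P(red|blue moved) = 1/3
By total probability: P(red) = 1/2*5/12 + 1/2*1/3 = 3/8

3/8


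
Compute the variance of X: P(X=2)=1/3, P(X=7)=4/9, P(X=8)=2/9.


E[X] = 50/9, E[X^2] = 112/3
Var(X) = E[X^2] - (E[X])^2 = 112/3 - (50/9)^2 = 524/81

524/81


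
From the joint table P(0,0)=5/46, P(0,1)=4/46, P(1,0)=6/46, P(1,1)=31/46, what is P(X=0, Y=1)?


Read from table: P(X=0, Y=1) = 4/46 = 2/23

2/23


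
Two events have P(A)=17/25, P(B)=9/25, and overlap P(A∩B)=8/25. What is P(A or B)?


P(A∪B) = P(A) + P(B) - P(A∩B)
= 17/25 + 9/25 - 8/25 = 18/25

18/25


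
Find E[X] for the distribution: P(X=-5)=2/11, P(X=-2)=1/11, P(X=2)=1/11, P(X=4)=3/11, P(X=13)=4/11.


E[X] = sum(x * P(x))
= -5*2/11 - 2*1/11 + 2*1/11 + 4*3/11 + 13*4/11
= 54/11

54/11


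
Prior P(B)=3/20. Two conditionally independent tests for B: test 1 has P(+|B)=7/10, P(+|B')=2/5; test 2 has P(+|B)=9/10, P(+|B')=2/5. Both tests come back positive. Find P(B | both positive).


After test 1: P(+) = 7/10*3/20 + 2/5*17/20 = 89/200
P(B|+) = (21/200)/(89/200) = 21/89
After test 2 (use post1 as new prior): P(+) = 9/10*21/89 + 2/5*68/89 = 461/890
P(B|+,+) = (189/890)/(461/890) = 189/461

189/461


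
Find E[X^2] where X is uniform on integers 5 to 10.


E[X^2] = (1/6) * sum(x^2 for x=5..10)
= 355/6

355/6


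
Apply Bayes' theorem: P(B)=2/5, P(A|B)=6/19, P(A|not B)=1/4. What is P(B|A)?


P(A) = P(A|B)P(B) + P(A|B')P(B') = 6/19*2/5 + 1/4*3/5 = 21/76
P(B|A) = P(A|B)P(B)/P(A) = (12/95)/(21/76) = 16/35

16/35


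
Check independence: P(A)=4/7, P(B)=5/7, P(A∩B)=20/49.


P(A)*P(B) = 4/7*5/7 = 20/49
P(A∩B) = 20/49, which equals P(A)P(B), so independent

Yes, A and B are independent


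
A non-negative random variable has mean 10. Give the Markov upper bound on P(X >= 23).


Markov: P(X >= a) <= E[X]/a
P(X >= 23) <= 10/23

10/23


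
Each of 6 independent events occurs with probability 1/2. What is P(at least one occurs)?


P(at least one) = 1 - P(none)
P(none) = (1 - 1/2)^6 = (1/2)^6 = 1/64
P(at least one) = 1 - 1/64 = 63/64

63/64


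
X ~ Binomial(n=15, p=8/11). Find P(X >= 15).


P(X>=15) = P(X=15)
= 35184372088832/4177248169415651
= 35184372088832/4177248169415651

35184372088832/4177248169415651


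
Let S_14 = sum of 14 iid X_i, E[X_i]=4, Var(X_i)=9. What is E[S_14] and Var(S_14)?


E[S_n] = n*mu = 14*4 = 56
Var(S_n) = n*sigma^2 = 14*9 = 126

E[S_14]=56, Var(S_14)=126


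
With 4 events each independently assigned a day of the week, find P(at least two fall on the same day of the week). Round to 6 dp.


P(all different) = prod((7-i)/7 for i=0..3) = 0.349854
P(at least one match) = 1 - 0.349854 = 0.650146

0.650146


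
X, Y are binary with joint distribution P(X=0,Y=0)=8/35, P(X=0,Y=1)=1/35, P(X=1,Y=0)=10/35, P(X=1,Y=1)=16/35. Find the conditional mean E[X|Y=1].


P(Y=1) = 17/35
E[X|Y=1] = (0*1 + 1*16)/17 = 16/17

16/17


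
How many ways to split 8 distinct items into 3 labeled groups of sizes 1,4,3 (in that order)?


8! = 40320
Denominator: 1!=1 * 4!=24 * 3!=6
Coefficient = 40320 / 144 = 280

280


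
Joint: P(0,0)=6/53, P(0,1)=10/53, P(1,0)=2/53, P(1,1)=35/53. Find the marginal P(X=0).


P(X=0) = P(0,0)+P(0,1) = 6/53 + 10/53 = 16/53

16/53


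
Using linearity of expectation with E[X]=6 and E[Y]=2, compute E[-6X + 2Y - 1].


E[-6X + 2Y - 1] = -6*E[X] + 2*E[Y] - 1
= (-6)*(6) + (2)*(2) + (-1)
= -36 + 4 - 1 = -33

-33


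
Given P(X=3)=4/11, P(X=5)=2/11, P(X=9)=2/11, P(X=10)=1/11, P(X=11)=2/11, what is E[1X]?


E[1X] = sum(g(x)*P(x))
= 3*4/11 + 5*2/11 + 9*2/11 + 10*1/11 + 11*2/11
= 72/11

72/11


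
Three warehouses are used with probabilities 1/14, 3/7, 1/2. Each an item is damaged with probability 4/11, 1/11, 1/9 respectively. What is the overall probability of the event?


P(A) = P(A|B1)P(B1) + P(A|B2)P(B2) + P(A|B3)P(B3)
= 4/11*1/14 + 1/11*3/7 + 1/9*1/2
= 2/77 + 3/77 + 1/18 = 167/1386

167/1386


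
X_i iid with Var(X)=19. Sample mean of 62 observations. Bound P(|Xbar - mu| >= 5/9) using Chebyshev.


Var(Xbar) = Var(X)/n = 19/62
Chebyshev: P(|Xbar-mu| >= 5/9) <= Var(Xbar)/(5/9)^2 = (19/62)/(25/81) = 1539/1550

1539/1550


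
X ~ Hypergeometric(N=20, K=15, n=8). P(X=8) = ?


P(X=8) = C(15,8)*C(5,0) / C(20,8)
= 6435*1 / 125970
= 6435/125970 = 33/646

33/646


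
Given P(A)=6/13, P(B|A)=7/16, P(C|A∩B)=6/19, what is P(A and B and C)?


P(A∩B∩C) = P(A) * P(B|A) * P(C|A∩B)
= 6/13 * 7/16 * 6/19
= 21/104 * 6/19 = 63/988

63/988


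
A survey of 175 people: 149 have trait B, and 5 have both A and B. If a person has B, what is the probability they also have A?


P(A|B) = P(A∩B)/P(B) = (5/175)/(149/175) = 5/149

5/149


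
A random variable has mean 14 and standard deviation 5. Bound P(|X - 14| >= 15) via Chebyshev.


k = 15/5 = 3
Chebyshev: P(|X-mu| >= k*sigma) <= 1/k^2 = 1/3^2 = 1/9

1/9


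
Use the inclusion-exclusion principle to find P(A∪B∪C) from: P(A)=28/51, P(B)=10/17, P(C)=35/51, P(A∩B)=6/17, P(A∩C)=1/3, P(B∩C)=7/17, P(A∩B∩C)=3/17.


P(A∪B∪C) = P(A)+P(B)+P(C) - P(AB)-P(AC)-P(BC) + P(ABC)
= 28/51+10/17+35/51 - 6/17-1/3-7/17 + 3/17
= 46/51

46/51


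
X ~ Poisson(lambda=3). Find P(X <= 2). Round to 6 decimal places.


P(X<=2) = e^(-3)*3^0/0! + e^(-3)*3^1/1! + e^(-3)*3^2/2!
≈ 0.0497870684 + 0.1493612051 + 0.2240418077
= 0.4231900812
≈ 0.423190

0.423190


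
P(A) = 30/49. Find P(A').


P(A') = 1 - P(A) = 1 - 30/49 = 19/49

19/49


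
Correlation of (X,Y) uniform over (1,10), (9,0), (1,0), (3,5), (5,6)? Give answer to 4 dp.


Cov(X,Y) = -4.9600, Var(X) = 8.9600, Var(Y) = 14.5600
rho = Cov/(sqrt(VarX)*sqrt(VarY)) = -0.4343

-0.4343


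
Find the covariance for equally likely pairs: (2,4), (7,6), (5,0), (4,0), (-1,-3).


E[X]=17/5, E[Y]=7/5, E[XY]=53/5
Cov(X,Y) = E[XY] - E[X]E[Y] = 53/5 - 17/5*7/5 = 146/25

146/25


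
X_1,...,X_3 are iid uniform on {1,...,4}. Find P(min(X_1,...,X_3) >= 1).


P(min >= 1) = P(all X_i >= 1) = (P(X_1 >= 1))^3
= (4/4)^3 = 1^3 = 1

1


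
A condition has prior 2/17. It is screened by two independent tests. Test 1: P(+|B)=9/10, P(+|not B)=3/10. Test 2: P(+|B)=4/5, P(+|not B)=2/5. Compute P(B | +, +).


After test 1: P(+) = 9/10*2/17 + 3/10*15/17 = 63/170
P(B|+) = (9/85)/(63/170) = 2/7
After test 2 (use post1 as new prior): P(+) = 4/5*2/7 + 2/5*5/7 = 18/35
P(B|+,+) = (8/35)/(18/35) = 4/9

4/9


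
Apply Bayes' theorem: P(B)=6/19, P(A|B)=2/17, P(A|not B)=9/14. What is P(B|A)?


P(A) = P(A|B)P(B) + P(A|B')P(B') = 2/17*6/19 + 9/14*13/19 = 2157/4522
P(B|A) = P(A|B)P(B)/P(A) = (12/323)/(2157/4522) = 56/719

56/719


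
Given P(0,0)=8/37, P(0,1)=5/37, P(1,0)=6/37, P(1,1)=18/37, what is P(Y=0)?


P(Y=0) = P(0,0)+P(1,0) = 8/37 + 6/37 = 14/37

14/37


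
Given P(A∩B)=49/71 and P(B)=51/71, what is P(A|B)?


P(A|B) = P(A∩B)/P(B) = (49/71)/(51/71) = 49/51

49/51


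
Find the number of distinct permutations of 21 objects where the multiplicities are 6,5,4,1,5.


21! = 51090942171709440000
Denominator: 6!=720 * 5!=120 * 4!=24 * 1!=1 * 5!=120
Coefficient = 51090942171709440000 / 248832000 = 205323037920

205323037920


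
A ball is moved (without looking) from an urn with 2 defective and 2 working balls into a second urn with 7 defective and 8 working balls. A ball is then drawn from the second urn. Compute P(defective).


P(transfer defective) = 2/4 = 1/2; P(transfer working) = 1/2
If defective transferred: Urn II has 8 defective of 16, so P(defective|defective moved) = 1/2
If working transferred: Urn II has 7 defective of 16, so P(defective|working moved) = 7/16
By total probability: P(defective) = 1/2*1/2 + 1/2*7/16 = 15/32

15/32


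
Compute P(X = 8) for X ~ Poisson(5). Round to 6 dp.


P(X=8) = e^(-5) * 5^8 / 8!
≈ 0.006737946999 * 390625 / 40320
≈ 0.065278

0.065278


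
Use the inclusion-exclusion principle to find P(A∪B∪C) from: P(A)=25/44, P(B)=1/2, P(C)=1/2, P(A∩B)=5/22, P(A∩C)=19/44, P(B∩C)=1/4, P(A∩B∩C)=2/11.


P(A∪B∪C) = P(A)+P(B)+P(C) - P(AB)-P(AC)-P(BC) + P(ABC)
= 25/44+1/2+1/2 - 5/22-19/44-1/4 + 2/11
= 37/44

37/44


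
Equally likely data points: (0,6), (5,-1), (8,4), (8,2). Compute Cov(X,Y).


E[X]=21/4, E[Y]=11/4, E[XY]=43/4
Cov(X,Y) = E[XY] - E[X]E[Y] = 43/4 - 21/4*11/4 = -59/16

-59/16


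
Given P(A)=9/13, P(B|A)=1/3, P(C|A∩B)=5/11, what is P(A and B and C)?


P(A∩B∩C) = P(A) * P(B|A) * P(C|A∩B)
= 9/13 * 1/3 * 5/11
= 3/13 * 5/11 = 15/143

15/143


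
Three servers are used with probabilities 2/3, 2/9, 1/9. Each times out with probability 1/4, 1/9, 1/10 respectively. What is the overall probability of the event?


P(A) = P(A|B1)P(B1) + P(A|B2)P(B2) + P(A|B3)P(B3)
= 1/4*2/3 + 1/9*2/9 + 1/10*1/9
= 1/6 + 2/81 + 1/90 = 82/405

82/405


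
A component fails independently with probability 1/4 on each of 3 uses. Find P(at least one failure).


P(at least one) = 1 - P(none)
P(none) = (1 - 1/4)^3 = (3/4)^3 = 27/64
P(at least one) = 1 - 27/64 = 37/64

37/64


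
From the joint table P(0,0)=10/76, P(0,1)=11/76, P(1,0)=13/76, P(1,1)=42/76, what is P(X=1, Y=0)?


Read from table: P(X=1, Y=0) = 13/76

13/76


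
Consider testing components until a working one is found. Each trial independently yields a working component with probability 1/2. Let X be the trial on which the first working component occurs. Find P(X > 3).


P(X > 3) = P(first 3 trials all fail) = (1-p)^3 = (1/2)^3 = 1/8

1/8


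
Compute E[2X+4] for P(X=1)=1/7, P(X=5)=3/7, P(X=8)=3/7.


E[2X+4] = sum(g(x)*P(x))
= 6*1/7 + 14*3/7 + 20*3/7
= 108/7

108/7


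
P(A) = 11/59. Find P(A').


P(A') = 1 - P(A) = 1 - 11/59 = 48/59

48/59


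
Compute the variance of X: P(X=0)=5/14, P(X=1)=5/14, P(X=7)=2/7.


E[X] = 33/14, E[X^2] = 201/14
Var(X) = E[X^2] - (E[X])^2 = 201/14 - (33/14)^2 = 1725/196

1725/196


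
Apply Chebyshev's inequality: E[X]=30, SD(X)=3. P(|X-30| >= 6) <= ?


k = 6/3 = 2
Chebyshev: P(|X-mu| >= k*sigma) <= 1/k^2 = 1/2^2 = 1/4

1/4


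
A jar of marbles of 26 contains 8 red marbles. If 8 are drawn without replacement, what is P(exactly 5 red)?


P(X=5) = C(8,5)*C(18,3) / C(26,8)
= 56*816 / 1562275
= 45696/1562275

45696/1562275


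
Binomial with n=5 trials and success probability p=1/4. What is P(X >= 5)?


P(X>=5) = P(X=5)
= 1/1024
= 1/1024

1/1024


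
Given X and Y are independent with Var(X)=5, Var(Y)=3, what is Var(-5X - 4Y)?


Independence => Cov(X,Y)=0
Var(-5X - 4Y) = (-5)^2*Var(X) + (-4)^2*Var(Y)
= 25*5 + 16*3 = 173

173


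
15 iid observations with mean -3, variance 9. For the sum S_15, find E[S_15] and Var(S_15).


E[S_n] = n*mu = 15*-3 = -45
Var(S_n) = n*sigma^2 = 15*9 = 135

E[S_15]=-45, Var(S_15)=135


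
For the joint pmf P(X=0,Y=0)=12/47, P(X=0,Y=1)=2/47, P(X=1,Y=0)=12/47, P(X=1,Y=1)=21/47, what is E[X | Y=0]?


P(Y=0) = 24/47
E[X|Y=0] = (0*12 + 1*12)/24 = 12/24 = 1/2

1/2


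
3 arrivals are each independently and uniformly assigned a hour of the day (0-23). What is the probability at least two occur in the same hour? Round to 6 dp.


P(all different) = prod((24-i)/24 for i=0..2) = 0.878472
P(at least one match) = 1 - 0.878472 = 0.121528

0.121528


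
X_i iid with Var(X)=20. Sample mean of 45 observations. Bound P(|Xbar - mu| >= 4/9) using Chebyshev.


Var(Xbar) = Var(X)/n = 20/45
Chebyshev: P(|Xbar-mu| >= 4/9) <= Var(Xbar)/(4/9)^2 = (4/9)/(16/81) = 9/4
Bound exceeds 1, so trivial bound: 1

1


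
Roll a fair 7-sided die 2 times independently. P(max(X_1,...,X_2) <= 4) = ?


P(max <= 4) = P(all X_i <= 4) = (P(X_1 <= 4))^2
= (4/7)^2 = 16/49

16/49


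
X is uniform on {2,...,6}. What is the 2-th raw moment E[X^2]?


E[X^2] = (1/5) * sum(x^2 for x=2..6)
= 90/5 = 18

18


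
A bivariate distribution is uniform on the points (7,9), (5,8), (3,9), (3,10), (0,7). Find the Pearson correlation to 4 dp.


Cov(X,Y) = 1.0400, Var(X) = 5.4400, Var(Y) = 1.0400
rho = Cov/(sqrt(VarX)*sqrt(VarY)) = 0.4372

0.4372


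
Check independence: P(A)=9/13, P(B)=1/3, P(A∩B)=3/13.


P(A)*P(B) = 9/13*1/3 = 3/13
P(A∩B) = 3/13, which equals P(A)P(B), so independent

Yes, A and B are independent


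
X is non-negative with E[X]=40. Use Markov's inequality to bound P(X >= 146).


Markov: P(X >= a) <= E[X]/a
P(X >= 146) <= 40/146 = 20/73

20/73


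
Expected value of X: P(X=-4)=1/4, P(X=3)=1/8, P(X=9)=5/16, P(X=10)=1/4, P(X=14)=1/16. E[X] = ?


E[X] = sum(x * P(x))
= -4*1/4 + 3*1/8 + 9*5/16 + 10*1/4 + 14*1/16
= 89/16

89/16


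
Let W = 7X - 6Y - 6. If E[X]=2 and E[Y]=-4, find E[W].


E[7X - 6Y - 6] = 7*E[X] - 6*E[Y] - 6
= (7)*(2) + (-6)*(-4) + (-6)
= 14 + 24 - 6 = 32

32


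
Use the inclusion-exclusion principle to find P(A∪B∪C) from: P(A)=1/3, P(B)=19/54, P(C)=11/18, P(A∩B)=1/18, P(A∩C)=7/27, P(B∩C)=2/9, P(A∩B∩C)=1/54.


P(A∪B∪C) = P(A)+P(B)+P(C) - P(AB)-P(AC)-P(BC) + P(ABC)
= 1/3+19/54+11/18 - 1/18-7/27-2/9 + 1/54
= 7/9

7/9


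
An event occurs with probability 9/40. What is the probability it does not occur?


P(A') = 1 - P(A) = 1 - 9/40 = 31/40

31/40


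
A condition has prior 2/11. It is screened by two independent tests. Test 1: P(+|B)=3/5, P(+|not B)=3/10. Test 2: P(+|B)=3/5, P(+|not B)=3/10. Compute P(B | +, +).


After test 1: P(+) = 3/5*2/11 + 3/10*9/11 = 39/110
P(B|+) = (6/55)/(39/110) = 4/13
After test 2 (use post1 as new prior): P(+) = 3/5*4/13 + 3/10*9/13 = 51/130
P(B|+,+) = (12/65)/(51/130) = 8/17

8/17


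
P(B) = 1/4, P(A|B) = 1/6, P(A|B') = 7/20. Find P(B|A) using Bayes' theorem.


P(A) = P(A|B)P(B) + P(A|B')P(B') = 1/6*1/4 + 7/20*3/4 = 73/240
P(B|A) = P(A|B)P(B)/P(A) = (1/24)/(73/240) = 10/73

10/73


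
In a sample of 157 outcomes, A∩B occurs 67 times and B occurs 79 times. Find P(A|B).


P(A|B) = P(A∩B)/P(B) = (67/157)/(79/157) = 67/79

67/79


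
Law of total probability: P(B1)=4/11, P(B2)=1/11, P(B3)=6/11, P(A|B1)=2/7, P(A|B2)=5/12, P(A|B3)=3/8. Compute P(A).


P(A) = P(A|B1)P(B1) + P(A|B2)P(B2) + P(A|B3)P(B3)
= 2/7*4/11 + 5/12*1/11 + 3/8*6/11
= 8/77 + 5/132 + 9/44 = 80/231

80/231


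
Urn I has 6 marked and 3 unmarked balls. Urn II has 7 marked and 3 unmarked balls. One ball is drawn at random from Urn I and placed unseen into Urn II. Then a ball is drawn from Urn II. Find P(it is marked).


P(transfer marked) = 6/9 = 2/3; P(transfer unmarked) = 1/3
If marked transferred: Urn II has 8 marked of 11, so P(marked|marked moved) = 8/11
If unmarked transferred: Urn II has 7 marked of 11, so P(marked|unmarked moved) = 7/11
By total probability: P(marked) = 2/3*8/11 + 1/3*7/11 = 23/33

23/33


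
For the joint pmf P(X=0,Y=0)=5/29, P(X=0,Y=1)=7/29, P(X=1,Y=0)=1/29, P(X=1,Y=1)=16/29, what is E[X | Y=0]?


P(Y=0) = 6/29
E[X|Y=0] = (0*5 + 1*1)/6 = 1/6

1/6


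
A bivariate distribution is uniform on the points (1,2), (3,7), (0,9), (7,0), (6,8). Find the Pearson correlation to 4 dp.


Cov(X,Y) = -3.4800, Var(X) = 7.4400, Var(Y) = 12.5600
rho = Cov/(sqrt(VarX)*sqrt(VarY)) = -0.3600

-0.3600


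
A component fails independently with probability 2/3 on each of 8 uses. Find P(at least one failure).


P(at least one) = 1 - P(none)
P(none) = (1 - 2/3)^8 = (1/3)^8 = 1/6561
P(at least one) = 1 - 1/6561 = 6560/6561

6560/6561


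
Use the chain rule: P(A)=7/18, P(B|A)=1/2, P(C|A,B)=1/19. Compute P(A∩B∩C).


P(A∩B∩C) = P(A) * P(B|A) * P(C|A∩B)
= 7/18 * 1/2 * 1/19
= 7/36 * 1/19 = 7/684

7/684


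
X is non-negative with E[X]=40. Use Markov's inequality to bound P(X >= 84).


Markov: P(X >= a) <= E[X]/a
P(X >= 84) <= 40/84 = 10/21

10/21


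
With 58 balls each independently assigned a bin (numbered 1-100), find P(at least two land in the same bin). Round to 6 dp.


P(all different) = prod((100-i)/100 for i=0..57) = 0.000000
P(at least one match) = 1 - 0.000000 = 1.000000

1.000000


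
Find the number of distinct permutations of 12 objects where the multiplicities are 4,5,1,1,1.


12! = 479001600
Denominator: 4!=24 * 5!=120 * 1!=1 * 1!=1 * 1!=1
Coefficient = 479001600 / 2880 = 166320

166320


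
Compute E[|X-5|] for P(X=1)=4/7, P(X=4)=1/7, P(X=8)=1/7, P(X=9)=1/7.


E[|X-5|] = sum(g(x)*P(x))
= 4*4/7 + 1*1/7 + 3*1/7 + 4*1/7
= 24/7

24/7


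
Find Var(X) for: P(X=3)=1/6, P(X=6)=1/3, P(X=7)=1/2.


E[X] = 6, E[X^2] = 38
Var(X) = E[X^2] - (E[X])^2 = 38 - (6)^2 = 2

2


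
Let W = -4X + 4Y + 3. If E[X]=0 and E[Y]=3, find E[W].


E[-4X + 4Y + 3] = -4*E[X] + 4*E[Y] + 3
= (-4)*(0) + (4)*(3) + (3)
= 0 + 12 + 3 = 15

15


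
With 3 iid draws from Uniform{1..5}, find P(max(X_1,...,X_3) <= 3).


P(max <= 3) = P(all X_i <= 3) = (P(X_1 <= 3))^3
= (3/5)^3 = 27/125

27/125


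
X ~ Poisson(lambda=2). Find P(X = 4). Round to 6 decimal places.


P(X=4) = e^(-2) * 2^4 / 4!
≈ 0.1353352832 * 16 / 24
≈ 0.090224

0.090224


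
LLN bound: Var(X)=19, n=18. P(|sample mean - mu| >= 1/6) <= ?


Var(Xbar) = Var(X)/n = 19/18
Chebyshev: P(|Xbar-mu| >= 1/6) <= Var(Xbar)/(1/6)^2 = (19/18)/(1/36) = 38
Bound exceeds 1, so trivial bound: 1

1


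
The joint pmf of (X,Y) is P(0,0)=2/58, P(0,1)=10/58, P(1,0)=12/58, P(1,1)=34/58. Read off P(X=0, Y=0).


Read from table: P(X=0, Y=0) = 2/58 = 1/29

1/29


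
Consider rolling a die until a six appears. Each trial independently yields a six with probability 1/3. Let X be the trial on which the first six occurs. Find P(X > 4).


P(X > 4) = P(first 4 trials all fail) = (1-p)^4 = (2/3)^4 = 16/81

16/81


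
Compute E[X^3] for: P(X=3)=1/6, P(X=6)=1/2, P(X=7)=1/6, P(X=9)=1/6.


E[X^3] = sum(x^3 * P(x))
= 27*1/6 + 216*1/2 + 343*1/6 + 729*1/6
= 1747/6

1747/6


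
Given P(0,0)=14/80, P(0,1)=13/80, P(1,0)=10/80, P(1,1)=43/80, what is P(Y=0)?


P(Y=0) = P(0,0)+P(1,0) = 14/80 + 10/80 = 24/80 = 3/10

3/10


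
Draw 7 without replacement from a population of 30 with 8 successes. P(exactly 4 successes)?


P(X=4) = C(8,4)*C(22,3) / C(30,7)
= 70*1540 / 2035800
= 107800/2035800 = 539/10179

539/10179


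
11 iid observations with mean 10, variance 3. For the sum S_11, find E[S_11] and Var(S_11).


E[S_n] = n*mu = 11*10 = 110
Var(S_n) = n*sigma^2 = 11*3 = 33

E[S_11]=110, Var(S_11)=33


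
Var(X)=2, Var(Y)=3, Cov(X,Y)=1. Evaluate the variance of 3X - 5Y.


Var(3X - 5Y) = 3^2*Var(X) + (-5)^2*Var(Y) + 2*3*(-5)*Cov(X,Y)
= 9*2 + 25*3 - 30*1
= 18 + 75 - 30 = 63

63


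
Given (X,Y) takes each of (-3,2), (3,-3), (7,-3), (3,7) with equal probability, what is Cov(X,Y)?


E[X]=5/2, E[Y]=3/4, E[XY]=-15/4
Cov(X,Y) = E[XY] - E[X]E[Y] = -15/4 - 5/2*3/4 = -45/8

-45/8


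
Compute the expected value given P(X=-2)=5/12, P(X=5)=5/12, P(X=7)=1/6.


E[X] = sum(x * P(x))
= -2*5/12 + 5*5/12 + 7*1/6
= 29/12

29/12


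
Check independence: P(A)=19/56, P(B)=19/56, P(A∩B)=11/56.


P(A)*P(B) = 19/56*19/56 = 361/3136
P(A∩B) = 11/56 != 361/3136, so not independent

No, A and B are not independent


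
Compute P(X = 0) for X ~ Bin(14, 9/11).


P(X=0) = C(14,0) * p^0 * (1-p)^14
= 1 * 1 * 16384/379749833583241
= 16384/379749833583241

16384/379749833583241


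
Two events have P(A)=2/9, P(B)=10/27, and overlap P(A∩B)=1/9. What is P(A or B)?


P(A∪B) = P(A) + P(B) - P(A∩B)
= 2/9 + 10/27 - 1/9 = 13/27

13/27


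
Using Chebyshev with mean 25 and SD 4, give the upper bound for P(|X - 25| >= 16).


k = 16/4 = 4
Chebyshev: P(|X-mu| >= k*sigma) <= 1/k^2 = 1/4^2 = 1/16

1/16


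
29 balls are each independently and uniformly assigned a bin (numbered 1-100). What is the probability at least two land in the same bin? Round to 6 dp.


P(all different) = prod((100-i)/100 for i=0..28) = 0.010973
P(at least one match) = 1 - 0.010973 = 0.989027

0.989027


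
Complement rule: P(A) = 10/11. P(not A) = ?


P(A') = 1 - P(A) = 1 - 10/11 = 1/11

1/11


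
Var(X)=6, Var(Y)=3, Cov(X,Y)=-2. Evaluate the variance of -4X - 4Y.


Var(-4X - 4Y) = (-4)^2*Var(X) + (-4)^2*Var(Y) + 2*(-4)*(-4)*Cov(X,Y)
= 16*6 + 16*3 + 32*(-2)
= 96 + 48 - 64 = 80

80


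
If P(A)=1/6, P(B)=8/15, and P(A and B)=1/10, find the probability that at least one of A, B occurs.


P(A∪B) = P(A) + P(B) - P(A∩B)
= 1/6 + 8/15 - 1/10 = 3/5

3/5


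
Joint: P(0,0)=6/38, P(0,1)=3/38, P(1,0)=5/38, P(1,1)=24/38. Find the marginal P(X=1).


P(X=1) = P(1,0)+P(1,1) = 5/38 + 24/38 = 29/38

29/38


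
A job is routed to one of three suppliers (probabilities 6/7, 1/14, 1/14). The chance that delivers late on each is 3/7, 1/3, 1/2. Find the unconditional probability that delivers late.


P(A) = P(A|B1)P(B1) + P(A|B2)P(B2) + P(A|B3)P(B3)
= 3/7*6/7 + 1/3*1/14 + 1/2*1/14
= 18/49 + 1/42 + 1/28 = 251/588

251/588


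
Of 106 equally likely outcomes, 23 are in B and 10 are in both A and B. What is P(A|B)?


P(A|B) = P(A∩B)/P(B) = (10/106)/(23/106) = 10/23

10/23


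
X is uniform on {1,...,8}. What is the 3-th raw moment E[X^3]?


E[X^3] = (1/8) * sum(x^3 for x=1..8)
= 1296/8 = 162

162


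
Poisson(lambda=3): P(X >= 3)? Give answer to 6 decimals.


P(X>=3) = 1 - P(X<=2) = 1 - (e^(-3)*3^0/0! + e^(-3)*3^1/1! + e^(-3)*3^2/2!)
≈ 1 - (0.0497870684 + 0.1493612051 + 0.2240418077)
= 1 - 0.4231900812 = 0.5768099188
≈ 0.576810

0.576810


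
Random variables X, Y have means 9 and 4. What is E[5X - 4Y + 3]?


E[5X - 4Y + 3] = 5*E[X] - 4*E[Y] + 3
= (5)*(9) + (-4)*(4) + (3)
= 45 - 16 + 3 = 32

32


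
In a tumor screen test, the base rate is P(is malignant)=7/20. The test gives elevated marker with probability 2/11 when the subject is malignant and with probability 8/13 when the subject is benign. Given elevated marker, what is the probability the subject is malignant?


P(A) = P(A|B)P(B) + P(A|B')P(B') = 2/11*7/20 + 8/13*13/20 = 51/110
P(B|A) = P(A|B)P(B)/P(A) = (7/110)/(51/110) = 7/51

7/51


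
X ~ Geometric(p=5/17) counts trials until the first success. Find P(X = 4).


P(X=4) = (1-p)^3 * p = (12/17)^3 * 5/17
= 1728/4913 * 5/17 = 8640/83521

8640/83521


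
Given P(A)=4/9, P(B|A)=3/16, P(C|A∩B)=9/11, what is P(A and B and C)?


P(A∩B∩C) = P(A) * P(B|A) * P(C|A∩B)
= 4/9 * 3/16 * 9/11
= 1/12 * 9/11 = 3/44

3/44


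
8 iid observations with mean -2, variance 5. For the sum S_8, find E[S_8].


E[S_n] = n*E[X_1] = 8*-2 = -16

-16


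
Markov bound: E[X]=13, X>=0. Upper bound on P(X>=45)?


Markov: P(X >= a) <= E[X]/a
P(X >= 45) <= 13/45

13/45


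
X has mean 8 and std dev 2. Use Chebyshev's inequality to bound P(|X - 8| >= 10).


k = 10/2 = 5
Chebyshev: P(|X-mu| >= k*sigma) <= 1/k^2 = 1/5^2 = 1/25

1/25


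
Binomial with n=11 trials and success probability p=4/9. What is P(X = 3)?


P(X=3) = C(11,3) * p^3 * (1-p)^8
= 165 * 64/729 * 390625/43046721
= 1375000000/10460353203

1375000000/10460353203


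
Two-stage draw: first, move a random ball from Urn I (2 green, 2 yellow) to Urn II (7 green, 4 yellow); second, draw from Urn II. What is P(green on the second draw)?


P(transfer green) = 2/4 = 1/2; P(transfer yellow) = 1/2
If green transferred: Urn II has 8 green of 12, so P(green|green moved) = 2/3
If yellow transferred: Urn II has 7 green of 12, so P(green|yellow moved) = 7/12
By total probability: P(green) = 1/2*2/3 + 1/2*7/12 = 5/8

5/8


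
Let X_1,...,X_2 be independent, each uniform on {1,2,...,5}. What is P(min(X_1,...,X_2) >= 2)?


P(min >= 2) = P(all X_i >= 2) = (P(X_1 >= 2))^2
= (4/5)^2 = 16/25

16/25


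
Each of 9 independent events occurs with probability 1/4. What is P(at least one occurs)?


P(at least one) = 1 - P(none)
P(none) = (1 - 1/4)^9 = (3/4)^9 = 19683/262144
P(at least one) = 1 - 19683/262144 = 242461/262144

242461/262144


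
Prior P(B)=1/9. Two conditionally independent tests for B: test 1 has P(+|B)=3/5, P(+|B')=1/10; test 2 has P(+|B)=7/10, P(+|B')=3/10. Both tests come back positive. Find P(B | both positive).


After test 1: P(+) = 3/5*1/9 + 1/10*8/9 = 7/45
P(B|+) = (1/15)/(7/45) = 3/7
After test 2 (use post1 as new prior): P(+) = 7/10*3/7 + 3/10*4/7 = 33/70
P(B|+,+) = (3/10)/(33/70) = 7/11

7/11


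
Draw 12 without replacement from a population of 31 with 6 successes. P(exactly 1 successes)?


P(X=1) = C(6,1)*C(25,11) / C(31,12)
= 6*4457400 / 141120525
= 26744400/141120525 = 15504/81809

15504/81809


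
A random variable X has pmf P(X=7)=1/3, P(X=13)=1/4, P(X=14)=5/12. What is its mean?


E[X] = sum(x * P(x))
= 7*1/3 + 13*1/4 + 14*5/12
= 137/12

137/12


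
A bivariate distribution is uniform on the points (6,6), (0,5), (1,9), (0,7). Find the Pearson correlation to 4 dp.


Cov(X,Y) = -0.5625, Var(X) = 6.1875, Var(Y) = 2.1875
rho = Cov/(sqrt(VarX)*sqrt(VarY)) = -0.1529

-0.1529


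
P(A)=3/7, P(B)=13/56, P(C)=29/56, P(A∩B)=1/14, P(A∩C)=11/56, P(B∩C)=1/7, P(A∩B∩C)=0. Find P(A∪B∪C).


P(A∪B∪C) = P(A)+P(B)+P(C) - P(AB)-P(AC)-P(BC) + P(ABC)
= 3/7+13/56+29/56 - 1/14-11/56-1/7 + 0
= 43/56

43/56


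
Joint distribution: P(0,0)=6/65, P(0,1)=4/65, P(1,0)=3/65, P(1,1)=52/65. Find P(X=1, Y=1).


Read from table: P(X=1, Y=1) = 52/65 = 4/5

4/5


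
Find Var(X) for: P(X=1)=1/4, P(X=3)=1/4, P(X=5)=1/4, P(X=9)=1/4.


E[X] = 9/2, E[X^2] = 29
Var(X) = E[X^2] - (E[X])^2 = 29 - (9/2)^2 = 35/4

35/4


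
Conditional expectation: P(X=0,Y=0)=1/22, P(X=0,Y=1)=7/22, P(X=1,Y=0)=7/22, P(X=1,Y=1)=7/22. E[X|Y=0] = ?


P(Y=0) = 8/22
E[X|Y=0] = (0*1 + 1*7)/8 = 7/8

7/8


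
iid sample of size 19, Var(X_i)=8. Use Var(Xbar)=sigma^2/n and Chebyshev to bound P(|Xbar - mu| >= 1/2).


Var(Xbar) = Var(X)/n = 8/19
Chebyshev: P(|Xbar-mu| >= 1/2) <= Var(Xbar)/(1/2)^2 = (8/19)/(1/4) = 32/19
Bound exceeds 1, so trivial bound: 1

1


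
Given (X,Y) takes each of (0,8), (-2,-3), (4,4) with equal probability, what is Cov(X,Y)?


E[X]=2/3, E[Y]=3, E[XY]=22/3
Cov(X,Y) = E[XY] - E[X]E[Y] = 22/3 - 2/3*3 = 16/3

16/3


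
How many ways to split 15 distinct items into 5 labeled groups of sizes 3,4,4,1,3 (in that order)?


15! = 1307674368000
Denominator: 3!=6 * 4!=24 * 4!=24 * 1!=1 * 3!=6
Coefficient = 1307674368000 / 20736 = 63063000

63063000


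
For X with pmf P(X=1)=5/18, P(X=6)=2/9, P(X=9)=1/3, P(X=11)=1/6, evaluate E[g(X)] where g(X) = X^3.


E[X^3] = sum(g(x)*P(x))
= 1*5/18 + 216*2/9 + 729*1/3 + 1331*1/6
= 4618/9

4618/9


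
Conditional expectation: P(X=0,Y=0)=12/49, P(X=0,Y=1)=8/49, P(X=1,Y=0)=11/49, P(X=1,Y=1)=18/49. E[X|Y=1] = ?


P(Y=1) = 26/49
E[X|Y=1] = (0*8 + 1*18)/26 = 18/26 = 9/13

9/13


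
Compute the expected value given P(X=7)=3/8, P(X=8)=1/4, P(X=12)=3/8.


E[X] = sum(x * P(x))
= 7*3/8 + 8*1/4 + 12*3/8
= 73/8

73/8


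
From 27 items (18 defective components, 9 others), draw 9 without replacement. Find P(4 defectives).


P(X=4) = C(18,4)*C(9,5) / C(27,9)
= 3060*126 / 4686825
= 385560/4686825 = 25704/312455

25704/312455


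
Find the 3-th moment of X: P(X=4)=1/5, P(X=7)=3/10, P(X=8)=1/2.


E[X^3] = sum(x^3 * P(x))
= 64*1/5 + 343*3/10 + 512*1/2
= 3717/10

3717/10


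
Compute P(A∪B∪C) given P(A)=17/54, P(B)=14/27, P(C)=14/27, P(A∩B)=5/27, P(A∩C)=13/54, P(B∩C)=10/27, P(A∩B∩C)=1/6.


P(A∪B∪C) = P(A)+P(B)+P(C) - P(AB)-P(AC)-P(BC) + P(ABC)
= 17/54+14/27+14/27 - 5/27-13/54-10/27 + 1/6
= 13/18

13/18


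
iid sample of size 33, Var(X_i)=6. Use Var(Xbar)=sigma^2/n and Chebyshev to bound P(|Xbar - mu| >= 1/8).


Var(Xbar) = Var(X)/n = 6/33
Chebyshev: P(|Xbar-mu| >= 1/8) <= Var(Xbar)/(1/8)^2 = (2/11)/(1/64) = 128/11
Bound exceeds 1, so trivial bound: 1

1


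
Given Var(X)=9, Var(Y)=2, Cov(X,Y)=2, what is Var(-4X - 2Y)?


Var(-4X - 2Y) = (-4)^2*Var(X) + (-2)^2*Var(Y) + 2*(-4)*(-2)*Cov(X,Y)
= 16*9 + 4*2 + 16*2
= 144 + 8 + 32 = 184

184


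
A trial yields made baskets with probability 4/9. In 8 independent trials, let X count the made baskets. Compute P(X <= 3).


P(X<=3) = P(X=0) + P(X=1) + P(X=2) + P(X=3)
= 390625/43046721 + 2500000/43046721 + 7000000/43046721 + 11200000/43046721
= 21090625/43046721

21090625/43046721


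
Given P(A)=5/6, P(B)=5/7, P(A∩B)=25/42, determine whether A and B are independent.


P(A)*P(B) = 5/6*5/7 = 25/42
P(A∩B) = 25/42, which equals P(A)P(B), so independent

Yes, A and B are independent


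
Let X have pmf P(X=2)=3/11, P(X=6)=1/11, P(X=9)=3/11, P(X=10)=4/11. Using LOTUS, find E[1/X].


E[1/X] = sum(g(x)*P(x))
= 1/2*3/11 + 1/6*1/11 + 1/9*3/11 + 1/10*4/11
= 12/55

12/55


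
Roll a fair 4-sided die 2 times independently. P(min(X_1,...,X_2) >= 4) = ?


P(min >= 4) = P(all X_i >= 4) = (P(X_1 >= 4))^2
= (1/4)^2 = 1/16

1/16


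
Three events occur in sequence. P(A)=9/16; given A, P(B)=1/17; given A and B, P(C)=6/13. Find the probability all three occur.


P(A∩B∩C) = P(A) * P(B|A) * P(C|A∩B)
= 9/16 * 1/17 * 6/13
= 9/272 * 6/13 = 27/1768

27/1768


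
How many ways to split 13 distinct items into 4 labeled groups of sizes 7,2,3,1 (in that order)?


13! = 6227020800
Denominator: 7!=5040 * 2!=2 * 3!=6 * 1!=1
Coefficient = 6227020800 / 60480 = 102960

102960


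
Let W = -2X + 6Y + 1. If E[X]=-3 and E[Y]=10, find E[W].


E[-2X + 6Y + 1] = -2*E[X] + 6*E[Y] + 1
= (-2)*(-3) + (6)*(10) + (1)
= 6 + 60 + 1 = 67

67


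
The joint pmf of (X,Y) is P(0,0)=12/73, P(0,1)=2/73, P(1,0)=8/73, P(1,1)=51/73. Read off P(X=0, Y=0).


Read from table: P(X=0, Y=0) = 12/73

12/73


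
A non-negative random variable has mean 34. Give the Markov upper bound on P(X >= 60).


Markov: P(X >= a) <= E[X]/a
P(X >= 60) <= 34/60 = 17/30

17/30


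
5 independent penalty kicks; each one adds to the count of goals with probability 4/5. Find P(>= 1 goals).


P(at least one) = 1 - P(none)
P(none) = (1 - 4/5)^5 = (1/5)^5 = 1/3125
P(at least one) = 1 - 1/3125 = 3124/3125

3124/3125


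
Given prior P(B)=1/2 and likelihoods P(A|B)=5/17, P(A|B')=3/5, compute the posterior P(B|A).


P(A) = P(A|B)P(B) + P(A|B')P(B') = 5/17*1/2 + 3/5*1/2 = 38/85
P(B|A) = P(A|B)P(B)/P(A) = (5/34)/(38/85) = 25/76

25/76


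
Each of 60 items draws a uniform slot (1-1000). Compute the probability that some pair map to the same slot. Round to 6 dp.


P(all different) = prod((1000-i)/1000 for i=0..59) = 0.164279
P(at least one match) = 1 - 0.164279 = 0.835721

0.835721


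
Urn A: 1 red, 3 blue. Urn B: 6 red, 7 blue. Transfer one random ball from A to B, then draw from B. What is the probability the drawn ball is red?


P(transfer red) = 1/4; P(transfer blue) = 3/4
If red transferred: Urn II has 7 red of 14, so P(red|red moved) = 1/2
If blue transferred: Urn II has 6 red of 14, so P(red|blue moved) = 3/7
By total probability: P(red) = 1/4*1/2 + 3/4*3/7 = 25/56

25/56


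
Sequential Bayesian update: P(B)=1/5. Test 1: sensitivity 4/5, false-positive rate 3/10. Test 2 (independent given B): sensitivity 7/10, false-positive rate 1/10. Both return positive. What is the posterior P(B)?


After test 1: P(+) = 4/5*1/5 + 3/10*4/5 = 2/5
P(B|+) = (4/25)/(2/5) = 2/5
After test 2 (use post1 as new prior): P(+) = 7/10*2/5 + 1/10*3/5 = 17/50
P(B|+,+) = (7/25)/(17/50) = 14/17

14/17


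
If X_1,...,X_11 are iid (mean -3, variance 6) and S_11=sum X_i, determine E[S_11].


E[S_n] = n*E[X_1] = 11*-3 = -33

-33


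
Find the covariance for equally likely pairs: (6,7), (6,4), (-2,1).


E[X]=10/3, E[Y]=4, E[XY]=64/3
Cov(X,Y) = E[XY] - E[X]E[Y] = 64/3 - 10/3*4 = 8

8


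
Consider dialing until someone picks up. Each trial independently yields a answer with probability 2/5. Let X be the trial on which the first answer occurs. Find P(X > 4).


P(X > 4) = P(first 4 trials all fail) = (1-p)^4 = (3/5)^4 = 81/625

81/625


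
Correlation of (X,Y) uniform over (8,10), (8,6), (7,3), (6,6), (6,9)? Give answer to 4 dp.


Cov(X,Y) = 0.2000, Var(X) = 0.8000, Var(Y) = 6.1600
rho = Cov/(sqrt(VarX)*sqrt(VarY)) = 0.0901

0.0901


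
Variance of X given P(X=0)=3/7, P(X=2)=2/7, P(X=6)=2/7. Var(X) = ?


E[X] = 16/7, E[X^2] = 80/7
Var(X) = E[X^2] - (E[X])^2 = 80/7 - (16/7)^2 = 304/49

304/49


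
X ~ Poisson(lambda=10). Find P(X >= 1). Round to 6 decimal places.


P(X>=1) = 1 - P(X<=0) = 1 - (e^(-10)*10^0/0!)
≈ 1 - 0.0000453999 = 0.9999546001
≈ 0.999955

0.999955


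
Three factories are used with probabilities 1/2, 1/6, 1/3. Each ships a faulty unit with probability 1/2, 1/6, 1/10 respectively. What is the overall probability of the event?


P(A) = P(A|B1)P(B1) + P(A|B2)P(B2) + P(A|B3)P(B3)
= 1/2*1/2 + 1/6*1/6 + 1/10*1/3
= 1/4 + 1/36 + 1/30 = 14/45

14/45


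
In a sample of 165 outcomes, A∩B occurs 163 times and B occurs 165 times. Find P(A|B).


P(A|B) = P(A∩B)/P(B) = (163/165)/(165/165) = 163/165

163/165


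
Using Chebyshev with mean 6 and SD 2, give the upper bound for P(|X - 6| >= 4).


k = 4/2 = 2
Chebyshev: P(|X-mu| >= k*sigma) <= 1/k^2 = 1/2^2 = 1/4

1/4


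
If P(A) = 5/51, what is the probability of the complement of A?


P(A') = 1 - P(A) = 1 - 5/51 = 46/51

46/51


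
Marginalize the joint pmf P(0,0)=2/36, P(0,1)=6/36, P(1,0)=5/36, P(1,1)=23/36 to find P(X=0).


P(X=0) = P(0,0)+P(0,1) = 2/36 + 6/36 = 8/36 = 2/9

2/9


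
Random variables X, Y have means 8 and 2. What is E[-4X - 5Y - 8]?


E[-4X - 5Y - 8] = -4*E[X] - 5*E[Y] - 8
= (-4)*(8) + (-5)*(2) + (-8)
= -32 - 10 - 8 = -50

-50
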